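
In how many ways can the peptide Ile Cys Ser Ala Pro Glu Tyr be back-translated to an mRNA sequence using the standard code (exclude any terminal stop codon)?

Ile: 3 codons.
Cys: 2 codons.
Ser: 6 codons.
Ala: 4 codons.
Pro: 4 codons.
Glu: 2 codons.
Tyr: 2 codons.
3 × 2 × 6 × 4 × 4 × 2 × 2 = 2304.

2304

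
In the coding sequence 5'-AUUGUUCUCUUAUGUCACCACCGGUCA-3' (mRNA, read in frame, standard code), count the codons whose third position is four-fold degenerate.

4

Codon 1 AUU (Ile): third position 3-fold.
Codon 2 GUU (Val): third position 4-fold.
Codon 3 CUC (Leu): third position 4-fold.
Codon 4 UUA (Leu): third position 2-fold.
Codon 5 UGU (Cys): third position 2-fold.
Codon 6 CAC (His): third position 2-fold.
Codon 7 CAC (His): third position 2-fold.
Codon 8 CGG (Arg): third position 4-fold.
Codon 9 UCA (Ser): third position 4-fold.
Four-fold degenerate third positions: 4.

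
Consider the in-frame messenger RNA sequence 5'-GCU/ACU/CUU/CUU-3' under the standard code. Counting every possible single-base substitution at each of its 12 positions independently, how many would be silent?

12

Codon 1 (GCU, Ala): 3 synonymous substitutions.
Codon 2 (ACU, Thr): 3 synonymous substitutions.
Codon 3 (CUU, Leu): 3 synonymous substitutions.
Codon 4 (CUU, Leu): 3 synonymous substitutions.
Total: 3 + 3 + 3 + 3 = 12.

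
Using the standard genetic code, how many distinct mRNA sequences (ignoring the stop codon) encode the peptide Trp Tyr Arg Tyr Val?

96

Trp: 1 codon.
Tyr: 2 codons.
Arg: 6 codons.
Tyr: 2 codons.
Val: 4 codons.
1 × 2 × 6 × 2 × 4 = 96.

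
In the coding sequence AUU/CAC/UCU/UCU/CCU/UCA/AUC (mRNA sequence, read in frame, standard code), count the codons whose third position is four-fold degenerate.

4

Codon 1 AUU (Ile): third position 3-fold.
Codon 2 CAC (His): third position 2-fold.
Codon 3 UCU (Ser): third position 4-fold.
Codon 4 UCU (Ser): third position 4-fold.
Codon 5 CCU (Pro): third position 4-fold.
Codon 6 UCA (Ser): third position 4-fold.
Codon 7 AUC (Ile): third position 3-fold.
Four-fold degenerate third positions: 4.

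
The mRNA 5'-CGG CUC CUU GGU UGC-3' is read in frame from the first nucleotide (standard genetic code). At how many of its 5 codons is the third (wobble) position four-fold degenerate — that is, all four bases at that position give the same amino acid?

4

Codon 1 CGG (Arg): third position 4-fold.
Codon 2 CUC (Leu): third position 4-fold.
Codon 3 CUU (Leu): third position 4-fold.
Codon 4 GGU (Gly): third position 4-fold.
Codon 5 UGC (Cys): third position 2-fold.
Four-fold degenerate third positions: 4.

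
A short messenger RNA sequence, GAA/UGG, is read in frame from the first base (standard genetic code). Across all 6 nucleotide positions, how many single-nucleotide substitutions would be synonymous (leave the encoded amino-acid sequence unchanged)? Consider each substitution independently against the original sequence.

1

Codon 1 (GAA, Glu): 1 synonymous substitution.
Codon 2 (UGG, Trp): 0 synonymous substitutions.
Total: 1 + 0 = 1.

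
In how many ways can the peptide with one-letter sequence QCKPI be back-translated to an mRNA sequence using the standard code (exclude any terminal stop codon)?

Gln: 2 codons.
Cys: 2 codons.
Lys: 2 codons.
Pro: 4 codons.
Ile: 3 codons.
2 × 2 × 2 × 4 × 3 = 96.

96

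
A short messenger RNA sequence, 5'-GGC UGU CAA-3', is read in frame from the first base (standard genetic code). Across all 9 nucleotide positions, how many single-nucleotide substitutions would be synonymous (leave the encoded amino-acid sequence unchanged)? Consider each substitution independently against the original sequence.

Codon 1 (GGC, Gly): 3 synonymous substitutions.
Codon 2 (UGU, Cys): 1 synonymous substitution.
Codon 3 (CAA, Gln): 1 synonymous substitution.
Total: 3 + 1 + 1 = 5.

5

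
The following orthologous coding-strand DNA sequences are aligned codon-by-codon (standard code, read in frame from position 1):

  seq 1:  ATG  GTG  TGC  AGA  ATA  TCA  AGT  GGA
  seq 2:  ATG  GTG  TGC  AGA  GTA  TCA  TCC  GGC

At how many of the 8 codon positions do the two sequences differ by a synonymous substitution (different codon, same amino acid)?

Codon 1: ATG Met / ATG Met — identical.
Codon 2: GTG Val / GTG Val — identical.
Codon 3: TGC Cys / TGC Cys — identical.
Codon 4: AGA Arg / AGA Arg — identical.
Codon 5: ATA Ile / GTA Val — nonsynonymous.
Codon 6: TCA Ser / TCA Ser — identical.
Codon 7: AGT Ser / TCC Ser — synonymous.
Codon 8: GGA Gly / GGC Gly — synonymous.
Synonymous differences: 2.

2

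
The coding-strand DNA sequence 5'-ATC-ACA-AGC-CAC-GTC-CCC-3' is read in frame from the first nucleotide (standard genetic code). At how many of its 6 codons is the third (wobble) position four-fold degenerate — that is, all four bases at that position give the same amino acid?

3

Codon 1 ATC (Ile): third position 3-fold.
Codon 2 ACA (Thr): third position 4-fold.
Codon 3 AGC (Ser): third position 2-fold.
Codon 4 CAC (His): third position 2-fold.
Codon 5 GTC (Val): third position 4-fold.
Codon 6 CCC (Pro): third position 4-fold.
Four-fold degenerate third positions: 3.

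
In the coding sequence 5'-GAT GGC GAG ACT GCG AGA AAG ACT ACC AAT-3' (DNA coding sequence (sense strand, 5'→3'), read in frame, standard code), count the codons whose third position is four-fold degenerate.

5

Codon 1 GAT (Asp): third position 2-fold.
Codon 2 GGC (Gly): third position 4-fold.
Codon 3 GAG (Glu): third position 2-fold.
Codon 4 ACT (Thr): third position 4-fold.
Codon 5 GCG (Ala): third position 4-fold.
Codon 6 AGA (Arg): third position 2-fold.
Codon 7 AAG (Lys): third position 2-fold.
Codon 8 ACT (Thr): third position 4-fold.
Codon 9 ACC (Thr): third position 4-fold.
Codon 10 AAT (Asn): third position 2-fold.
Four-fold degenerate third positions: 5.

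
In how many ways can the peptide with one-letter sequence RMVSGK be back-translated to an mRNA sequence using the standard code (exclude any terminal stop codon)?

Arg: 6 codons.
Met: 1 codon.
Val: 4 codons.
Ser: 6 codons.
Gly: 4 codons.
Lys: 2 codons.
6 × 1 × 4 × 6 × 4 × 2 = 1152.

1152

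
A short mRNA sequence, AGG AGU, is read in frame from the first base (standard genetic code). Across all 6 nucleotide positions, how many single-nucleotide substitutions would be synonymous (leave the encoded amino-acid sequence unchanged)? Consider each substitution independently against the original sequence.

Codon 1 (AGG, Arg): 2 synonymous substitutions.
Codon 2 (AGU, Ser): 1 synonymous substitution.
Total: 2 + 1 = 3.

3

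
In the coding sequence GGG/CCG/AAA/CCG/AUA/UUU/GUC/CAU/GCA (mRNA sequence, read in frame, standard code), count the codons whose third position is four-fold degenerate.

Codon 1 GGG (Gly): third position 4-fold.
Codon 2 CCG (Pro): third position 4-fold.
Codon 3 AAA (Lys): third position 2-fold.
Codon 4 CCG (Pro): third position 4-fold.
Codon 5 AUA (Ile): third position 3-fold.
Codon 6 UUU (Phe): third position 2-fold.
Codon 7 GUC (Val): third position 4-fold.
Codon 8 CAU (His): third position 2-fold.
Codon 9 GCA (Ala): third position 4-fold.
Four-fold degenerate third positions: 5.

5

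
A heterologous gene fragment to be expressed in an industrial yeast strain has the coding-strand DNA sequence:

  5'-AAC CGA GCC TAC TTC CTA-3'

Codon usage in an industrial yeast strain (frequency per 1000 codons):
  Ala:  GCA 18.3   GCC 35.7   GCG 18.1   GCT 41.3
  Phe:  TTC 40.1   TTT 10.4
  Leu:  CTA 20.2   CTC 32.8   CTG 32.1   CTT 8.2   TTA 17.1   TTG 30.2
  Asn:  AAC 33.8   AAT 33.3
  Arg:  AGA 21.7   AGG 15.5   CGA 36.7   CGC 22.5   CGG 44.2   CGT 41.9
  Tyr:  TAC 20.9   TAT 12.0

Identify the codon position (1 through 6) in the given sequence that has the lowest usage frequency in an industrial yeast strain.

6

Codon 1 AAC (Asn): 33.8 per 1000.
Codon 2 CGA (Arg): 36.7 per 1000.
Codon 3 GCC (Ala): 35.7 per 1000.
Codon 4 TAC (Tyr): 20.9 per 1000.
Codon 5 TTC (Phe): 40.1 per 1000.
Codon 6 CTA (Leu): 20.2 per 1000.
Lowest frequency is 20.2 at codon 6.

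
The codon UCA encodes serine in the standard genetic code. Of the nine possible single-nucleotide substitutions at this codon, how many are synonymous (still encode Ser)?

3

Position 1: none → 0 synonymous.
Position 2: none → 0 synonymous.
Position 3: UCU, UCC, UCG → 3 synonymous.
Total: 0 + 0 + 3 = 3.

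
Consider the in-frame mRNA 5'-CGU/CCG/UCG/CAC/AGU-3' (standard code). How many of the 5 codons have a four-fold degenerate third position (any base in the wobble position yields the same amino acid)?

3

Codon 1 CGU (Arg): third position 4-fold.
Codon 2 CCG (Pro): third position 4-fold.
Codon 3 UCG (Ser): third position 4-fold.
Codon 4 CAC (His): third position 2-fold.
Codon 5 AGU (Ser): third position 2-fold.
Four-fold degenerate third positions: 3.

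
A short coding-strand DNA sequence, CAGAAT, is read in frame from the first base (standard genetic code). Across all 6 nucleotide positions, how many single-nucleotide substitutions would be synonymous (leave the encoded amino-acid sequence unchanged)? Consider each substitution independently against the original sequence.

Codon 1 (CAG, Gln): 1 synonymous substitution.
Codon 2 (AAT, Asn): 1 synonymous substitution.
Total: 1 + 1 = 2.

2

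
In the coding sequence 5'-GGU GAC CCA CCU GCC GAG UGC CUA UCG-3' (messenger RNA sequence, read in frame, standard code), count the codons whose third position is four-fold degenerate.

6

Codon 1 GGU (Gly): third position 4-fold.
Codon 2 GAC (Asp): third position 2-fold.
Codon 3 CCA (Pro): third position 4-fold.
Codon 4 CCU (Pro): third position 4-fold.
Codon 5 GCC (Ala): third position 4-fold.
Codon 6 GAG (Glu): third position 2-fold.
Codon 7 UGC (Cys): third position 2-fold.
Codon 8 CUA (Leu): third position 4-fold.
Codon 9 UCG (Ser): third position 4-fold.
Four-fold degenerate third positions: 6.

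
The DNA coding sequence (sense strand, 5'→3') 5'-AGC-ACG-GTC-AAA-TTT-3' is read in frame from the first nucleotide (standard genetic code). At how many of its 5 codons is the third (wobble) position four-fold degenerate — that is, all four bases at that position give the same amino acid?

2

Codon 1 AGC (Ser): third position 2-fold.
Codon 2 ACG (Thr): third position 4-fold.
Codon 3 GTC (Val): third position 4-fold.
Codon 4 AAA (Lys): third position 2-fold.
Codon 5 TTT (Phe): third position 2-fold.
Four-fold degenerate third positions: 2.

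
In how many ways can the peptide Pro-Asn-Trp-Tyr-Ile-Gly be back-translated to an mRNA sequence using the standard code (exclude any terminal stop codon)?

192

Pro: 4 codons.
Asn: 2 codons.
Trp: 1 codon.
Tyr: 2 codons.
Ile: 3 codons.
Gly: 4 codons.
4 × 2 × 1 × 2 × 3 × 4 = 192.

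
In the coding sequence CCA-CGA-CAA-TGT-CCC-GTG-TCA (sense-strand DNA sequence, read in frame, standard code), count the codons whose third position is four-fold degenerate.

Codon 1 CCA (Pro): third position 4-fold.
Codon 2 CGA (Arg): third position 4-fold.
Codon 3 CAA (Gln): third position 2-fold.
Codon 4 TGT (Cys): third position 2-fold.
Codon 5 CCC (Pro): third position 4-fold.
Codon 6 GTG (Val): third position 4-fold.
Codon 7 TCA (Ser): third position 4-fold.
Four-fold degenerate third positions: 5.

5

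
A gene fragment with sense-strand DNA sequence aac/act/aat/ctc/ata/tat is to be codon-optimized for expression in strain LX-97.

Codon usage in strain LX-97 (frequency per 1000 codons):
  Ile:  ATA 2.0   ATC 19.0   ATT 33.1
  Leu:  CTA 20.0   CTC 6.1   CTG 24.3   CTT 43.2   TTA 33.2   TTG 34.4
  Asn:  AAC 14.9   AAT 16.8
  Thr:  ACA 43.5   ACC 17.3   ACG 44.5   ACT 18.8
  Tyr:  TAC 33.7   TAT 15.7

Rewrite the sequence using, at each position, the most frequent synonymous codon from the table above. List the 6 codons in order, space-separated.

Codon 1 (Asn): best is AAT at 16.8.
Codon 2 (Thr): best is ACG at 44.5.
Codon 3 (Asn): best is AAT at 16.8.
Codon 4 (Leu): best is CTT at 43.2.
Codon 5 (Ile): best is ATT at 33.1.
Codon 6 (Tyr): best is TAC at 33.7.

AAT ACG AAT CTT ATT TAC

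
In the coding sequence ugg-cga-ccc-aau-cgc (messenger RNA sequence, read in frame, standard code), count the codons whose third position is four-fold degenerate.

Codon 1 UGG (Trp): third position 1-fold.
Codon 2 CGA (Arg): third position 4-fold.
Codon 3 CCC (Pro): third position 4-fold.
Codon 4 AAU (Asn): third position 2-fold.
Codon 5 CGC (Arg): third position 4-fold.
Four-fold degenerate third positions: 3.

3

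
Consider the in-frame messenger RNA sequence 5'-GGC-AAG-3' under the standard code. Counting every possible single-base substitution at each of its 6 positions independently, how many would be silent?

Codon 1 (GGC, Gly): 3 synonymous substitutions.
Codon 2 (AAG, Lys): 1 synonymous substitution.
Total: 3 + 1 = 4.

4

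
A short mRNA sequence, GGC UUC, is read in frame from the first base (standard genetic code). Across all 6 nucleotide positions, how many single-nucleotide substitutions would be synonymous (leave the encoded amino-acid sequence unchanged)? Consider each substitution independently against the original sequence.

Codon 1 (GGC, Gly): 3 synonymous substitutions.
Codon 2 (UUC, Phe): 1 synonymous substitution.
Total: 3 + 1 = 4.

4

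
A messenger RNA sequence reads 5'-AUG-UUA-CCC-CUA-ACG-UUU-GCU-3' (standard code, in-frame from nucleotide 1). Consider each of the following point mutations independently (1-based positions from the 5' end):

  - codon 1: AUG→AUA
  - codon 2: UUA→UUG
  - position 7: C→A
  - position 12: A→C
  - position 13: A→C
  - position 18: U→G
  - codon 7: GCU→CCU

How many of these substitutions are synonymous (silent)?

Codon 1: AUG (Met) → AUA (Ile) — missense.
Codon 2: UUA (Leu) → UUG (Leu) — synonymous.
Codon 3: CCC (Pro) → ACC (Thr) — missense.
Codon 4: CUA (Leu) → CUC (Leu) — synonymous.
Codon 5: ACG (Thr) → CCG (Pro) — missense.
Codon 6: UUU (Phe) → UUG (Leu) — missense.
Codon 7: GCU (Ala) → CCU (Pro) — missense.
Synonymous: 2 of 7.

2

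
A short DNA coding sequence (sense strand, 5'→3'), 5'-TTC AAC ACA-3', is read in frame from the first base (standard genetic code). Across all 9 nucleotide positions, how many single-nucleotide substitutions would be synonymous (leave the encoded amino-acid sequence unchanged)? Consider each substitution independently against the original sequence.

5

Codon 1 (TTC, Phe): 1 synonymous substitution.
Codon 2 (AAC, Asn): 1 synonymous substitution.
Codon 3 (ACA, Thr): 3 synonymous substitutions.
Total: 1 + 1 + 3 = 5.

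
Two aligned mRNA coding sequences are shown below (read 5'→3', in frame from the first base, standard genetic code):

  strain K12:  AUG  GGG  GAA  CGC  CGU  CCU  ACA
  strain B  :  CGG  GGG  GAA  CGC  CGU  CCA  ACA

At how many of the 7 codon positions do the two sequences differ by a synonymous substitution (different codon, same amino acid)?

1

Codon 1: AUG Met / CGG Arg — nonsynonymous.
Codon 2: GGG Gly / GGG Gly — identical.
Codon 3: GAA Glu / GAA Glu — identical.
Codon 4: CGC Arg / CGC Arg — identical.
Codon 5: CGU Arg / CGU Arg — identical.
Codon 6: CCU Pro / CCA Pro — synonymous.
Codon 7: ACA Thr / ACA Thr — identical.
Synonymous differences: 1.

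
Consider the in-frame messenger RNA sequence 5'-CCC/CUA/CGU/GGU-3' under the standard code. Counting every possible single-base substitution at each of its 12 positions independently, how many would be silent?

Codon 1 (CCC, Pro): 3 synonymous substitutions.
Codon 2 (CUA, Leu): 4 synonymous substitutions.
Codon 3 (CGU, Arg): 3 synonymous substitutions.
Codon 4 (GGU, Gly): 3 synonymous substitutions.
Total: 3 + 4 + 3 + 3 = 13.

13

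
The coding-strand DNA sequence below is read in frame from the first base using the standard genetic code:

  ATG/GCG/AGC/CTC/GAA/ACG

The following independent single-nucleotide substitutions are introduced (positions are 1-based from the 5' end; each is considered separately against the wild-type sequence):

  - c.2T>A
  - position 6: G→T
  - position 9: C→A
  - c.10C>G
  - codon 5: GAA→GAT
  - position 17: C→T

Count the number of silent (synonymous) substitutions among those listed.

Codon 1: ATG (Met) → AAG (Lys) — missense.
Codon 2: GCG (Ala) → GCT (Ala) — synonymous.
Codon 3: AGC (Ser) → AGA (Arg) — missense.
Codon 4: CTC (Leu) → GTC (Val) — missense.
Codon 5: GAA (Glu) → GAT (Asp) — missense.
Codon 6: ACG (Thr) → ATG (Met) — missense.
Synonymous: 1 of 6.

1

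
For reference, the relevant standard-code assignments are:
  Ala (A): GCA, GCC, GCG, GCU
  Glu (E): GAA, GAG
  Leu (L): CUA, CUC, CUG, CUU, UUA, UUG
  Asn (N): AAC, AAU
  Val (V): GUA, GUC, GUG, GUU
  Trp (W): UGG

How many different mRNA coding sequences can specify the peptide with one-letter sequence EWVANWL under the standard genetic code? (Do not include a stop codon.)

384

Glu: 2 codons.
Trp: 1 codon.
Val: 4 codons.
Ala: 4 codons.
Asn: 2 codons.
Trp: 1 codon.
Leu: 6 codons.
2 × 1 × 4 × 4 × 2 × 1 × 6 = 384.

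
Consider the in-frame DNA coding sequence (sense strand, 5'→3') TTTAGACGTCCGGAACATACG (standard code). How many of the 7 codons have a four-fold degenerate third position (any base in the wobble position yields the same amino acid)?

3

Codon 1 TTT (Phe): third position 2-fold.
Codon 2 AGA (Arg): third position 2-fold.
Codon 3 CGT (Arg): third position 4-fold.
Codon 4 CCG (Pro): third position 4-fold.
Codon 5 GAA (Glu): third position 2-fold.
Codon 6 CAT (His): third position 2-fold.
Codon 7 ACG (Thr): third position 4-fold.
Four-fold degenerate third positions: 3.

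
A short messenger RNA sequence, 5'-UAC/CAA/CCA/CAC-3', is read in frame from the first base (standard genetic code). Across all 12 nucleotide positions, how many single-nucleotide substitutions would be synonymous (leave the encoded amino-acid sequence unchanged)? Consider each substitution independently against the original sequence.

6

Codon 1 (UAC, Tyr): 1 synonymous substitution.
Codon 2 (CAA, Gln): 1 synonymous substitution.
Codon 3 (CCA, Pro): 3 synonymous substitutions.
Codon 4 (CAC, His): 1 synonymous substitution.
Total: 1 + 1 + 3 + 1 = 6.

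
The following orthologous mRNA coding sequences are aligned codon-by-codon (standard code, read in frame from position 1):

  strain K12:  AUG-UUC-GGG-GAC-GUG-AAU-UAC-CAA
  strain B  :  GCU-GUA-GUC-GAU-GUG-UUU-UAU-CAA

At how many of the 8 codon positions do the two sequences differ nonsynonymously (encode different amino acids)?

Codon 1: AUG Met / GCU Ala — nonsynonymous.
Codon 2: UUC Phe / GUA Val — nonsynonymous.
Codon 3: GGG Gly / GUC Val — nonsynonymous.
Codon 4: GAC Asp / GAU Asp — synonymous.
Codon 5: GUG Val / GUG Val — identical.
Codon 6: AAU Asn / UUU Phe — nonsynonymous.
Codon 7: UAC Tyr / UAU Tyr — synonymous.
Codon 8: CAA Gln / CAA Gln — identical.
Nonsynonymous differences: 4.

4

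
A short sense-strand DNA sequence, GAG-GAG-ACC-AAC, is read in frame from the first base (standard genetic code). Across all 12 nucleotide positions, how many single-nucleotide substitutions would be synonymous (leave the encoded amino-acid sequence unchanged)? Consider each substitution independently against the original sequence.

6

Codon 1 (GAG, Glu): 1 synonymous substitution.
Codon 2 (GAG, Glu): 1 synonymous substitution.
Codon 3 (ACC, Thr): 3 synonymous substitutions.
Codon 4 (AAC, Asn): 1 synonymous substitution.
Total: 1 + 1 + 3 + 1 = 6.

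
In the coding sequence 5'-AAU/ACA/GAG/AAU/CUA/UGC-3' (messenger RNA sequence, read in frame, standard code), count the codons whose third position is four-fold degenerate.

2

Codon 1 AAU (Asn): third position 2-fold.
Codon 2 ACA (Thr): third position 4-fold.
Codon 3 GAG (Glu): third position 2-fold.
Codon 4 AAU (Asn): third position 2-fold.
Codon 5 CUA (Leu): third position 4-fold.
Codon 6 UGC (Cys): third position 2-fold.
Four-fold degenerate third positions: 2.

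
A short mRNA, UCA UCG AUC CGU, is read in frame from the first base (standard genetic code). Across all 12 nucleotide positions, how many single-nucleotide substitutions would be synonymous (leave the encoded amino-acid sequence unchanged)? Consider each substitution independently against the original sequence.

Codon 1 (UCA, Ser): 3 synonymous substitutions.
Codon 2 (UCG, Ser): 3 synonymous substitutions.
Codon 3 (AUC, Ile): 2 synonymous substitutions.
Codon 4 (CGU, Arg): 3 synonymous substitutions.
Total: 3 + 3 + 2 + 3 = 11.

11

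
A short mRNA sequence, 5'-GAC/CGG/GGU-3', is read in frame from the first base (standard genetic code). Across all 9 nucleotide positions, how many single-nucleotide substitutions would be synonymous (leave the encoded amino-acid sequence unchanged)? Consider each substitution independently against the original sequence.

8

Codon 1 (GAC, Asp): 1 synonymous substitution.
Codon 2 (CGG, Arg): 4 synonymous substitutions.
Codon 3 (GGU, Gly): 3 synonymous substitutions.
Total: 1 + 4 + 3 = 8.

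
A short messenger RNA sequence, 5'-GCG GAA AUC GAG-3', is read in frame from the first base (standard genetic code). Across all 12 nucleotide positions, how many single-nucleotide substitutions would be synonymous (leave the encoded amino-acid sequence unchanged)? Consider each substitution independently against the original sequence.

7

Codon 1 (GCG, Ala): 3 synonymous substitutions.
Codon 2 (GAA, Glu): 1 synonymous substitution.
Codon 3 (AUC, Ile): 2 synonymous substitutions.
Codon 4 (GAG, Glu): 1 synonymous substitution.
Total: 3 + 1 + 2 + 1 = 7.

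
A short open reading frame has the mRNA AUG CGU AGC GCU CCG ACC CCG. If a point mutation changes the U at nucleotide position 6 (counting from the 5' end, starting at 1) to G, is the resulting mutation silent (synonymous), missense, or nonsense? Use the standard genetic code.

Position 6 falls in codon 2: CGU → Arg.
After the substitution the codon is CGG → Arg.
Both encode Arg, so the change is synonymous.

silent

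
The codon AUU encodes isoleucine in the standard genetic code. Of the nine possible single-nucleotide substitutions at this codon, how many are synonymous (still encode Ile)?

2

Position 1: none → 0 synonymous.
Position 2: none → 0 synonymous.
Position 3: AUC, AUA → 2 synonymous.
Total: 0 + 0 + 2 = 2.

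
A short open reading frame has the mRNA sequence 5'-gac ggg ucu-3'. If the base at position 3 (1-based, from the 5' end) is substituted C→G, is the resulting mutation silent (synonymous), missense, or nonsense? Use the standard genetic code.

Position 3 falls in codon 1: GAC → Asp.
After the substitution the codon is GAG → Glu.
Asp ≠ Glu, so this is a missense mutation.

missense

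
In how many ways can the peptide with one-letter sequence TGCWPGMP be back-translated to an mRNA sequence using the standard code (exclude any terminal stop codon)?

Thr: 4 codons.
Gly: 4 codons.
Cys: 2 codons.
Trp: 1 codon.
Pro: 4 codons.
Gly: 4 codons.
Met: 1 codon.
Pro: 4 codons.
4 × 4 × 2 × 1 × 4 × 4 × 1 × 4 = 2048.

2048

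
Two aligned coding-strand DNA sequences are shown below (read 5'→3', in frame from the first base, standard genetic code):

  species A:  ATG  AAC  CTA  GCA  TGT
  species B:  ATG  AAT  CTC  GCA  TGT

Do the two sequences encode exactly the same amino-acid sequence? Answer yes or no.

Codon 1: ATG Met / ATG Met — identical.
Codon 2: AAC Asn / AAT Asn — synonymous.
Codon 3: CTA Leu / CTC Leu — synonymous.
Codon 4: GCA Ala / GCA Ala — identical.
Codon 5: TGT Cys / TGT Cys — identical.
Nonsynonymous differences: 0 → same protein.

yes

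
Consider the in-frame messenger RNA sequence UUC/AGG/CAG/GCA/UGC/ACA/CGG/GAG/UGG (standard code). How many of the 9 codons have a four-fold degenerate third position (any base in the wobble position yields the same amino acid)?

3

Codon 1 UUC (Phe): third position 2-fold.
Codon 2 AGG (Arg): third position 2-fold.
Codon 3 CAG (Gln): third position 2-fold.
Codon 4 GCA (Ala): third position 4-fold.
Codon 5 UGC (Cys): third position 2-fold.
Codon 6 ACA (Thr): third position 4-fold.
Codon 7 CGG (Arg): third position 4-fold.
Codon 8 GAG (Glu): third position 2-fold.
Codon 9 UGG (Trp): third position 1-fold.
Four-fold degenerate third positions: 3.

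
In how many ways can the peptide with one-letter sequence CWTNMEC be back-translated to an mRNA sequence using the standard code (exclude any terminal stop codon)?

64

Cys: 2 codons.
Trp: 1 codon.
Thr: 4 codons.
Asn: 2 codons.
Met: 1 codon.
Glu: 2 codons.
Cys: 2 codons.
2 × 1 × 4 × 2 × 1 × 2 × 2 = 64.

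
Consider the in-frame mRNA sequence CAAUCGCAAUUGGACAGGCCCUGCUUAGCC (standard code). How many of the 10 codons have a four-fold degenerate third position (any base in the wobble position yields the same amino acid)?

Codon 1 CAA (Gln): third position 2-fold.
Codon 2 UCG (Ser): third position 4-fold.
Codon 3 CAA (Gln): third position 2-fold.
Codon 4 UUG (Leu): third position 2-fold.
Codon 5 GAC (Asp): third position 2-fold.
Codon 6 AGG (Arg): third position 2-fold.
Codon 7 CCC (Pro): third position 4-fold.
Codon 8 UGC (Cys): third position 2-fold.
Codon 9 UUA (Leu): third position 2-fold.
Codon 10 GCC (Ala): third position 4-fold.
Four-fold degenerate third positions: 3.

3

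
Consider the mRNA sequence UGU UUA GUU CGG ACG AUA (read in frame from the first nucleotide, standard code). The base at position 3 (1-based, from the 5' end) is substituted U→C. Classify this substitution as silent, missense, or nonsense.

Position 3 falls in codon 1: UGU → Cys.
After the substitution the codon is UGC → Cys.
Both encode Cys, so the change is synonymous.

silent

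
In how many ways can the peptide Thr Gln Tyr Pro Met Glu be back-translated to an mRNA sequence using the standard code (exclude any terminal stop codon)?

128

Thr: 4 codons.
Gln: 2 codons.
Tyr: 2 codons.
Pro: 4 codons.
Met: 1 codon.
Glu: 2 codons.
4 × 2 × 2 × 4 × 1 × 2 = 128.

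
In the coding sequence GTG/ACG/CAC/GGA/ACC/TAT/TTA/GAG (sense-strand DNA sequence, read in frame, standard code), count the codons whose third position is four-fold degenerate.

Codon 1 GTG (Val): third position 4-fold.
Codon 2 ACG (Thr): third position 4-fold.
Codon 3 CAC (His): third position 2-fold.
Codon 4 GGA (Gly): third position 4-fold.
Codon 5 ACC (Thr): third position 4-fold.
Codon 6 TAT (Tyr): third position 2-fold.
Codon 7 TTA (Leu): third position 2-fold.
Codon 8 GAG (Glu): third position 2-fold.
Four-fold degenerate third positions: 4.

4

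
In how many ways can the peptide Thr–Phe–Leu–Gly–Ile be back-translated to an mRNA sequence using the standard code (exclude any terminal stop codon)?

Thr: 4 codons.
Phe: 2 codons.
Leu: 6 codons.
Gly: 4 codons.
Ile: 3 codons.
4 × 2 × 6 × 4 × 3 = 576.

576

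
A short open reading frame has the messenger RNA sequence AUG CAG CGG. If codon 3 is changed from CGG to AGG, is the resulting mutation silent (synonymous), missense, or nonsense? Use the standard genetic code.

Position 7 falls in codon 3: CGG → Arg.
After the substitution the codon is AGG → Arg.
Both encode Arg, so the change is synonymous.

silent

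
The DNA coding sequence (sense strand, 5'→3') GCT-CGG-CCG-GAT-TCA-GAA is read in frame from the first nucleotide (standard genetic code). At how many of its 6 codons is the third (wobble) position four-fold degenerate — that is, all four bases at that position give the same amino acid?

Codon 1 GCT (Ala): third position 4-fold.
Codon 2 CGG (Arg): third position 4-fold.
Codon 3 CCG (Pro): third position 4-fold.
Codon 4 GAT (Asp): third position 2-fold.
Codon 5 TCA (Ser): third position 4-fold.
Codon 6 GAA (Glu): third position 2-fold.
Four-fold degenerate third positions: 4.

4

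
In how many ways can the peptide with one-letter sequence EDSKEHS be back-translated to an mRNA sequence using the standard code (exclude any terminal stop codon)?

1152

Glu: 2 codons.
Asp: 2 codons.
Ser: 6 codons.
Lys: 2 codons.
Glu: 2 codons.
His: 2 codons.
Ser: 6 codons.
2 × 2 × 6 × 2 × 2 × 2 × 6 = 1152.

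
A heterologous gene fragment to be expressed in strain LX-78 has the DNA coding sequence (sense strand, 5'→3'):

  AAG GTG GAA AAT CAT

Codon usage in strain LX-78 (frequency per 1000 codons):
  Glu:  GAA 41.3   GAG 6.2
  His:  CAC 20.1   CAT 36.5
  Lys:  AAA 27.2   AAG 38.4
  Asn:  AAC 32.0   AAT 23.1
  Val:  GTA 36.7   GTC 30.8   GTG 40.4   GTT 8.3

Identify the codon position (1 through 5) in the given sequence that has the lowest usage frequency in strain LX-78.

4

Codon 1 AAG (Lys): 38.4 per 1000.
Codon 2 GTG (Val): 40.4 per 1000.
Codon 3 GAA (Glu): 41.3 per 1000.
Codon 4 AAT (Asn): 23.1 per 1000.
Codon 5 CAT (His): 36.5 per 1000.
Lowest frequency is 23.1 at codon 4.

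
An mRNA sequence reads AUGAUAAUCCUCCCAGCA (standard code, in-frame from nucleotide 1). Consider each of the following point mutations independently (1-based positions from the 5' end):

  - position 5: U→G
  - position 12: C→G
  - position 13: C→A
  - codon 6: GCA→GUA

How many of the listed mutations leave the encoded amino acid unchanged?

Codon 2: AUA (Ile) → AGA (Arg) — missense.
Codon 4: CUC (Leu) → CUG (Leu) — synonymous.
Codon 5: CCA (Pro) → ACA (Thr) — missense.
Codon 6: GCA (Ala) → GUA (Val) — missense.
Synonymous: 1 of 4.

1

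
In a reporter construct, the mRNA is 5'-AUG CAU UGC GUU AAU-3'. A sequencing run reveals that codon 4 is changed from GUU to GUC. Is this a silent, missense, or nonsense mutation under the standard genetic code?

silent

Position 12 falls in codon 4: GUU → Val.
After the substitution the codon is GUC → Val.
Both encode Val, so the change is synonymous.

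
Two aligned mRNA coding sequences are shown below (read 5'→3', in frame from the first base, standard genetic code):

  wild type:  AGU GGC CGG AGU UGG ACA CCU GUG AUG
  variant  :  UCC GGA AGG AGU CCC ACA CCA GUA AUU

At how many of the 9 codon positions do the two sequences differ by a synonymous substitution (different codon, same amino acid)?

Codon 1: AGU Ser / UCC Ser — synonymous.
Codon 2: GGC Gly / GGA Gly — synonymous.
Codon 3: CGG Arg / AGG Arg — synonymous.
Codon 4: AGU Ser / AGU Ser — identical.
Codon 5: UGG Trp / CCC Pro — nonsynonymous.
Codon 6: ACA Thr / ACA Thr — identical.
Codon 7: CCU Pro / CCA Pro — synonymous.
Codon 8: GUG Val / GUA Val — synonymous.
Codon 9: AUG Met / AUU Ile — nonsynonymous.
Synonymous differences: 5.

5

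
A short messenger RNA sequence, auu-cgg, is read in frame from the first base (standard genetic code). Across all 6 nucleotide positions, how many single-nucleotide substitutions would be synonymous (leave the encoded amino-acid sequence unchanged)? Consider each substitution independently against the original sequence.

6

Codon 1 (AUU, Ile): 2 synonymous substitutions.
Codon 2 (CGG, Arg): 4 synonymous substitutions.
Total: 2 + 4 = 6.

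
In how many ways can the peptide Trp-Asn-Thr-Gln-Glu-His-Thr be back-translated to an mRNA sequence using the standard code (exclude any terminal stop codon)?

256

Trp: 1 codon.
Asn: 2 codons.
Thr: 4 codons.
Gln: 2 codons.
Glu: 2 codons.
His: 2 codons.
Thr: 4 codons.
1 × 2 × 4 × 2 × 2 × 2 × 4 = 256.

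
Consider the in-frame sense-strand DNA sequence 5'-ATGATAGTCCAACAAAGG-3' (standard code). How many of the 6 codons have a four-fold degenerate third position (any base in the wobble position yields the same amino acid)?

Codon 1 ATG (Met): third position 1-fold.
Codon 2 ATA (Ile): third position 3-fold.
Codon 3 GTC (Val): third position 4-fold.
Codon 4 CAA (Gln): third position 2-fold.
Codon 5 CAA (Gln): third position 2-fold.
Codon 6 AGG (Arg): third position 2-fold.
Four-fold degenerate third positions: 1.

1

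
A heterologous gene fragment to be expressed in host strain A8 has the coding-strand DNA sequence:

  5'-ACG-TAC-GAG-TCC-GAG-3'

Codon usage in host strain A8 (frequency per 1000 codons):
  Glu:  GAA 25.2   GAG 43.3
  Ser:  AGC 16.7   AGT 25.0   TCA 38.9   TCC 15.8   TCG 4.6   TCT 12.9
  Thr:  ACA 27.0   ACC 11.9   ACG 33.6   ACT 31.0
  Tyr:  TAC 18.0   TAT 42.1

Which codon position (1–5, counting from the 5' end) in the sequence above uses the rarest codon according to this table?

4

Codon 1 ACG (Thr): 33.6 per 1000.
Codon 2 TAC (Tyr): 18.0 per 1000.
Codon 3 GAG (Glu): 43.3 per 1000.
Codon 4 TCC (Ser): 15.8 per 1000.
Codon 5 GAG (Glu): 43.3 per 1000.
Lowest frequency is 15.8 at codon 4.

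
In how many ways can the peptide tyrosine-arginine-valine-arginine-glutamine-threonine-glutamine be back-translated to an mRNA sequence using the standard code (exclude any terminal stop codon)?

Tyr: 2 codons.
Arg: 6 codons.
Val: 4 codons.
Arg: 6 codons.
Gln: 2 codons.
Thr: 4 codons.
Gln: 2 codons.
2 × 6 × 4 × 6 × 2 × 4 × 2 = 4608.

4608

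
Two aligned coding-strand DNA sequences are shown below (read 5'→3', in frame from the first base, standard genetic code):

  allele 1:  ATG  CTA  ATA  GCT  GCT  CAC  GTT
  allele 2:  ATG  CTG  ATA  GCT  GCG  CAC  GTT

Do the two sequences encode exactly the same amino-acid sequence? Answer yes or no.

yes

Codon 1: ATG Met / ATG Met — identical.
Codon 2: CTA Leu / CTG Leu — synonymous.
Codon 3: ATA Ile / ATA Ile — identical.
Codon 4: GCT Ala / GCT Ala — identical.
Codon 5: GCT Ala / GCG Ala — synonymous.
Codon 6: CAC His / CAC His — identical.
Codon 7: GTT Val / GTT Val — identical.
Nonsynonymous differences: 0 → same protein.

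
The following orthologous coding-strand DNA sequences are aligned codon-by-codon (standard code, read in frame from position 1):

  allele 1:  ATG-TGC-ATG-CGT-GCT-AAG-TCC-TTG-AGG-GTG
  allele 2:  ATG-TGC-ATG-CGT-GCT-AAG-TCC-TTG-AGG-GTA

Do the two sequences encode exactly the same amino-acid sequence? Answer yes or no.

Codon 1: ATG Met / ATG Met — identical.
Codon 2: TGC Cys / TGC Cys — identical.
Codon 3: ATG Met / ATG Met — identical.
Codon 4: CGT Arg / CGT Arg — identical.
Codon 5: GCT Ala / GCT Ala — identical.
Codon 6: AAG Lys / AAG Lys — identical.
Codon 7: TCC Ser / TCC Ser — identical.
Codon 8: TTG Leu / TTG Leu — identical.
Codon 9: AGG Arg / AGG Arg — identical.
Codon 10: GTG Val / GTA Val — synonymous.
Nonsynonymous differences: 0 → same protein.

yes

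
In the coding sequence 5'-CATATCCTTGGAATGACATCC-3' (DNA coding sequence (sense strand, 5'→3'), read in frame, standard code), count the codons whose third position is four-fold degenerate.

4

Codon 1 CAT (His): third position 2-fold.
Codon 2 ATC (Ile): third position 3-fold.
Codon 3 CTT (Leu): third position 4-fold.
Codon 4 GGA (Gly): third position 4-fold.
Codon 5 ATG (Met): third position 1-fold.
Codon 6 ACA (Thr): third position 4-fold.
Codon 7 TCC (Ser): third position 4-fold.
Four-fold degenerate third positions: 4.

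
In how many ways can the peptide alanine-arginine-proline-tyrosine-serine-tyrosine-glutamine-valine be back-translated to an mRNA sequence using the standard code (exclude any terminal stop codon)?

Ala: 4 codons.
Arg: 6 codons.
Pro: 4 codons.
Tyr: 2 codons.
Ser: 6 codons.
Tyr: 2 codons.
Gln: 2 codons.
Val: 4 codons.
4 × 6 × 4 × 2 × 6 × 2 × 2 × 4 = 18432.

18432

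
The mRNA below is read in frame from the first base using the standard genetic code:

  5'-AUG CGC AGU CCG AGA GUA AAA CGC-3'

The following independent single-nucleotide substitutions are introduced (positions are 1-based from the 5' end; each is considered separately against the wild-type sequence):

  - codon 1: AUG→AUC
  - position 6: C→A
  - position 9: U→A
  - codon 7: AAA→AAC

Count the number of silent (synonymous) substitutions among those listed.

1

Codon 1: AUG (Met) → AUC (Ile) — missense.
Codon 2: CGC (Arg) → CGA (Arg) — synonymous.
Codon 3: AGU (Ser) → AGA (Arg) — missense.
Codon 7: AAA (Lys) → AAC (Asn) — missense.
Synonymous: 1 of 4.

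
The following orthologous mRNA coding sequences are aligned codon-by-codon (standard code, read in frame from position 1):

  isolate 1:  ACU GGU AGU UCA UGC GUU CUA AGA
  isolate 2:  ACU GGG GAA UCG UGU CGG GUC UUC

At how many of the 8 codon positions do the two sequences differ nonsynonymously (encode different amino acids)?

4

Codon 1: ACU Thr / ACU Thr — identical.
Codon 2: GGU Gly / GGG Gly — synonymous.
Codon 3: AGU Ser / GAA Glu — nonsynonymous.
Codon 4: UCA Ser / UCG Ser — synonymous.
Codon 5: UGC Cys / UGU Cys — synonymous.
Codon 6: GUU Val / CGG Arg — nonsynonymous.
Codon 7: CUA Leu / GUC Val — nonsynonymous.
Codon 8: AGA Arg / UUC Phe — nonsynonymous.
Nonsynonymous differences: 4.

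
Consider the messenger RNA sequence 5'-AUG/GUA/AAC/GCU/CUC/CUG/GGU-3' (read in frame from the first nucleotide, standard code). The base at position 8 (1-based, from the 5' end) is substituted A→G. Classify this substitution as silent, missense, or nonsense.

missense

Position 8 falls in codon 3: AAC → Asn.
After the substitution the codon is AGC → Ser.
Asn ≠ Ser, so this is a missense mutation.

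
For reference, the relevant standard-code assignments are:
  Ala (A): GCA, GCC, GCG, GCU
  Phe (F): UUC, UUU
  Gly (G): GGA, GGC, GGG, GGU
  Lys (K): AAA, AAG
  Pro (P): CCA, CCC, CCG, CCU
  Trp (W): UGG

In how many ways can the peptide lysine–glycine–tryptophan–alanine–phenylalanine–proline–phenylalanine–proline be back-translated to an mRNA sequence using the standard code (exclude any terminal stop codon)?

Lys: 2 codons.
Gly: 4 codons.
Trp: 1 codon.
Ala: 4 codons.
Phe: 2 codons.
Pro: 4 codons.
Phe: 2 codons.
Pro: 4 codons.
2 × 4 × 1 × 4 × 2 × 4 × 2 × 4 = 2048.

2048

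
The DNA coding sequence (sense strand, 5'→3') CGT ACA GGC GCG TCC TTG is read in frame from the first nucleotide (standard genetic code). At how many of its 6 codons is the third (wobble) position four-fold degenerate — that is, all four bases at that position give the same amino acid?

Codon 1 CGT (Arg): third position 4-fold.
Codon 2 ACA (Thr): third position 4-fold.
Codon 3 GGC (Gly): third position 4-fold.
Codon 4 GCG (Ala): third position 4-fold.
Codon 5 TCC (Ser): third position 4-fold.
Codon 6 TTG (Leu): third position 2-fold.
Four-fold degenerate third positions: 5.

5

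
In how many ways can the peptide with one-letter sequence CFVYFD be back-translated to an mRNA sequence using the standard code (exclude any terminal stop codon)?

128

Cys: 2 codons.
Phe: 2 codons.
Val: 4 codons.
Tyr: 2 codons.
Phe: 2 codons.
Asp: 2 codons.
2 × 2 × 4 × 2 × 2 × 2 = 128.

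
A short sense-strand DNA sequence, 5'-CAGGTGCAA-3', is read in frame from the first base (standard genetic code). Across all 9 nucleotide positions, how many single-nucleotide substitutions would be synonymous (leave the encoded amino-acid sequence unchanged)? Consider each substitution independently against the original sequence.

Codon 1 (CAG, Gln): 1 synonymous substitution.
Codon 2 (GTG, Val): 3 synonymous substitutions.
Codon 3 (CAA, Gln): 1 synonymous substitution.
Total: 1 + 3 + 1 = 5.

5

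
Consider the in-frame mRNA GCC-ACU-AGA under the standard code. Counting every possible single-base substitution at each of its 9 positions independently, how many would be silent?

Codon 1 (GCC, Ala): 3 synonymous substitutions.
Codon 2 (ACU, Thr): 3 synonymous substitutions.
Codon 3 (AGA, Arg): 2 synonymous substitutions.
Total: 3 + 3 + 2 = 8.

8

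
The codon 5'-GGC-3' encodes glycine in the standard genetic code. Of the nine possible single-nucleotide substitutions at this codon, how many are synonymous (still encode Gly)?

3

Position 1: none → 0 synonymous.
Position 2: none → 0 synonymous.
Position 3: GGT, GGA, GGG → 3 synonymous.
Total: 0 + 0 + 3 = 3.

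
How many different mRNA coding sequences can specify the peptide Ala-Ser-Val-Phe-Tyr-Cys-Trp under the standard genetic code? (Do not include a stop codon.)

768

Ala: 4 codons.
Ser: 6 codons.
Val: 4 codons.
Phe: 2 codons.
Tyr: 2 codons.
Cys: 2 codons.
Trp: 1 codon.
4 × 6 × 4 × 2 × 2 × 2 × 1 = 768.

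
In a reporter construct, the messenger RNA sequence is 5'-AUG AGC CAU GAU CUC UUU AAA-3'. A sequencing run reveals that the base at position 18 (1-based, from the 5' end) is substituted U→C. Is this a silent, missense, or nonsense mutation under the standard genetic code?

silent

Position 18 falls in codon 6: UUU → Phe.
After the substitution the codon is UUC → Phe.
Both encode Phe, so the change is synonymous.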